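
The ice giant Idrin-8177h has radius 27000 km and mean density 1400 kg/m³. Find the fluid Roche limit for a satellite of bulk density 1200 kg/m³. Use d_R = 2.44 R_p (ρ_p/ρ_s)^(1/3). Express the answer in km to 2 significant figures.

d_R = 2.44 × 27000 km × (1400/1200)^(1/3)
    = 69000 km

69000 km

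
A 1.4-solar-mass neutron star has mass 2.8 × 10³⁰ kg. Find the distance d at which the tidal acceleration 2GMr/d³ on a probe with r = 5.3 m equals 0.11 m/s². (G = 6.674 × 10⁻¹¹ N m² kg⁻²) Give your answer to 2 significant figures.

2.6 × 10⁷ m

2GMr/d³ = a_tidal  ⇒  d = (2GMr / a_tidal)^(1/3)
d = (2 × 6.674×10⁻¹¹ × (2.8 × 10³⁰) × (5.3) / (0.11))^(1/3)
  = 2.6 × 10⁷ m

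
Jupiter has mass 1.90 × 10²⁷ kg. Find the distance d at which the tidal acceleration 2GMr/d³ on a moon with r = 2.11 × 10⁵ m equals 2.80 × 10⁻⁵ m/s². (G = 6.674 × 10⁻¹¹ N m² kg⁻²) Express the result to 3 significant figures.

1.24 × 10⁹ m

2GMr/d³ = a_tidal  ⇒  d = (2GMr / a_tidal)^(1/3)
d = (2 × 6.674×10⁻¹¹ × (1.90 × 10²⁷) × (2.11 × 10⁵) / (2.80 × 10⁻⁵))^(1/3)
  = 1.24 × 10⁹ m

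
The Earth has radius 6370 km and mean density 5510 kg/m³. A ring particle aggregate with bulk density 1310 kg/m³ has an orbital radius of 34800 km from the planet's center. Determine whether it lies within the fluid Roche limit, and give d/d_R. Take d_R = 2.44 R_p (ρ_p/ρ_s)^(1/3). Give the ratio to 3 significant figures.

d_R = 2.44 × (6370 km) × (5510/1310)^(1/3) = 25090 km
d/d_R = (34800) / (25090) = 1.39
Since d/d_R > 1, the body is outside the Roche limit.

outside; d/d_R ≈ 1.39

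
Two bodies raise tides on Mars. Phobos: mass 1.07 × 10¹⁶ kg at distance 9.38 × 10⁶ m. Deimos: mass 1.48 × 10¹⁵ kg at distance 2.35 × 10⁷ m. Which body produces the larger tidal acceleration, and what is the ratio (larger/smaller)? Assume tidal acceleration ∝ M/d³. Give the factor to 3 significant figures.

Tidal stretch scales as M/d³; compute that for each body.
Phobos: (1.07 × 10¹⁶) / (9.38 × 10⁶)³ = 1.297 × 10⁻⁵
Deimos: (1.48 × 10¹⁵) / (2.35 × 10⁷)³ = 1.140 × 10⁻⁷
Ratio (larger/smaller) = 114

Phobos, by a factor of ≈ 114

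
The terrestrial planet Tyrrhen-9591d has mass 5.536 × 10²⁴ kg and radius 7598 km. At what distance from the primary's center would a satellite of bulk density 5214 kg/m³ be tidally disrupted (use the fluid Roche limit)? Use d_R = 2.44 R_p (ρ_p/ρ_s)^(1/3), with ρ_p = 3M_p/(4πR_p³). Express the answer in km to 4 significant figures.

15440 km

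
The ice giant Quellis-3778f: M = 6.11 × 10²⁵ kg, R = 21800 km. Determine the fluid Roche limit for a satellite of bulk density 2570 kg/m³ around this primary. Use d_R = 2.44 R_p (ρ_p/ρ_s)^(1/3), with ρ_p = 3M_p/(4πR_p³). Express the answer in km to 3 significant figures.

43500 km

ρ_p = 3M_p/(4πR_p³) = 3 × (6.11 × 10²⁵) / (4π × (2.18 × 10⁷ m)³) = 1410 kg/m³
d_R = 2.44 × 21800 km × (1410/2570)^(1/3)
    = 43500 km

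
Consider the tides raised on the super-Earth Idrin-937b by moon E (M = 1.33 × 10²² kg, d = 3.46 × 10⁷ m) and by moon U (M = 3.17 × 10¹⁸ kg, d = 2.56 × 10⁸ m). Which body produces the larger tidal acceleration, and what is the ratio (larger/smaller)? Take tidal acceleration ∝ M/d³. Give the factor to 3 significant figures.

Moon E, by a factor of ≈ 1.70 × 10⁶

Tidal acceleration ∝ M/d³, so compare M/d³ for each.
Moon E: (1.33 × 10²²) / (3.46 × 10⁷)³ = 3.211 × 10⁻¹
Moon U: (3.17 × 10¹⁸) / (2.56 × 10⁸)³ = 1.889 × 10⁻⁷
Ratio (larger/smaller) = 1.70 × 10⁶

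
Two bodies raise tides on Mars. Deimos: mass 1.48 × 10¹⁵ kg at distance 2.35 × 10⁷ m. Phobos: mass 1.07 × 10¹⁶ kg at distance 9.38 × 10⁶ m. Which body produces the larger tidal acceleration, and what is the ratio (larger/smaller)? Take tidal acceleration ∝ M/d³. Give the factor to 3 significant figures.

Tidal acceleration ∝ M/d³, so compare M/d³ for each.
Deimos: (1.48 × 10¹⁵) / (2.35 × 10⁷)³ = 1.140 × 10⁻⁷
Phobos: (1.07 × 10¹⁶) / (9.38 × 10⁶)³ = 1.297 × 10⁻⁵
Ratio (larger/smaller) = 114

Phobos, by a factor of ≈ 114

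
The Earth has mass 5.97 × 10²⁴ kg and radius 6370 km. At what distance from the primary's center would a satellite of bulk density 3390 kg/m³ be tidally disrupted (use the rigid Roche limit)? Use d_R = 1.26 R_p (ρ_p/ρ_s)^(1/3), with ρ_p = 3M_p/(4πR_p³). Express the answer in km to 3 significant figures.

ρ_p = 3M_p/(4πR_p³) = 3 × (5.97 × 10²⁴) / (4π × (6.37 × 10⁶ m)³) = 5510 kg/m³
d_R = 1.26 × 6370 km × (5510/3390)^(1/3)
    = 9440 km

9440 km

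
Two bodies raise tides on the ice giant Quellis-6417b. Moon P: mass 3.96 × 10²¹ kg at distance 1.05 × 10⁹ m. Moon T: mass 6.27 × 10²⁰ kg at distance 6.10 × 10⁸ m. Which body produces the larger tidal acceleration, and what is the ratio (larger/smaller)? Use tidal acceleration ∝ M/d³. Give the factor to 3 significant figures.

Moon P, by a factor of ≈ 1.24

Compare M/d³ for the two perturbers:
Moon P: (3.96 × 10²¹) / (1.05 × 10⁹)³ = 3.421 × 10⁻⁶
Moon T: (6.27 × 10²⁰) / (6.10 × 10⁸)³ = 2.762 × 10⁻⁶
Ratio (larger/smaller) = 1.24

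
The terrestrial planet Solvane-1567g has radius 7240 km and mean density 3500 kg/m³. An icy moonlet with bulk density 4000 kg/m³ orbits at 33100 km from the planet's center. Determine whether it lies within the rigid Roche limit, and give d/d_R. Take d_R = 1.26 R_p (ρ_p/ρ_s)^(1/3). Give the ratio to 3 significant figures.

outside; d/d_R ≈ 3.79

d_R = 1.26 × (7240 km) × (3500/4000)^(1/3) = 8725 km
d/d_R = (33100) / (8725) = 3.79
Since d/d_R > 1, the body is outside the Roche limit.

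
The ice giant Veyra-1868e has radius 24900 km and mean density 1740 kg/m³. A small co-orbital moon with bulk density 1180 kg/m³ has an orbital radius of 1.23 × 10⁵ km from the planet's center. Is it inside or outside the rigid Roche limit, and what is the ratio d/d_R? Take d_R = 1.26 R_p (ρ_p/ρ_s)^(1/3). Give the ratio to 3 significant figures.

outside; d/d_R ≈ 3.44

d_R = 1.26 × (24900 km) × (1740/1180)^(1/3) = 35710 km
d/d_R = (1.23 × 10⁵) / (35710) = 3.44
Since d/d_R > 1, the body is outside the Roche limit.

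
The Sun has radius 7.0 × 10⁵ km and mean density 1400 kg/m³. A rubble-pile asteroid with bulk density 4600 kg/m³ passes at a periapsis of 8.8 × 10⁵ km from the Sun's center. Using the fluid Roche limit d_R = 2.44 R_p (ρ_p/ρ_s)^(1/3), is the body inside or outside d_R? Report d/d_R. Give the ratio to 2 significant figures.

d_R = 2.44 × (7.0 × 10⁵ km) × (1400/4600)^(1/3) = 1.149 × 10⁶ km
d/d_R = (8.8 × 10⁵) / (1.149 × 10⁶) = 0.77
Since d/d_R < 1, the body is inside the Roche limit.

inside; d/d_R ≈ 0.77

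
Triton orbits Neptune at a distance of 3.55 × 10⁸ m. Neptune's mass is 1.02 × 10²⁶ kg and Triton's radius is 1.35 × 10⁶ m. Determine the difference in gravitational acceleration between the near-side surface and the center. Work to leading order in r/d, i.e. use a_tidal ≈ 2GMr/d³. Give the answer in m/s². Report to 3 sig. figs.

4.11 × 10⁻⁴ m/s²

Since r ≪ d, expand the inverse-square field across one radius to get the leading 2GMr/d³ term.
Δa = 2GMr/d³
   = 2 × (6.674 × 10⁻¹¹) × (1.02 × 10²⁶) × (1.35 × 10⁶) / (3.55 × 10⁸)³
   = 4.11 × 10⁻⁴ m/s²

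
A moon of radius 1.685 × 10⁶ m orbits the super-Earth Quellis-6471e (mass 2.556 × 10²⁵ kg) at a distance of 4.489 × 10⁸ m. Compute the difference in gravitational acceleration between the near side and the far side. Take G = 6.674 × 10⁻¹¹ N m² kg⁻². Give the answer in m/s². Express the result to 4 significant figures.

Δa = 4GMr/d³
   = 4 × (6.674 × 10⁻¹¹) × (2.556 × 10²⁵) × (1.685 × 10⁶) / (4.489 × 10⁸)³
   = 1.271 × 10⁻⁴ m/s²

1.271 × 10⁻⁴ m/s²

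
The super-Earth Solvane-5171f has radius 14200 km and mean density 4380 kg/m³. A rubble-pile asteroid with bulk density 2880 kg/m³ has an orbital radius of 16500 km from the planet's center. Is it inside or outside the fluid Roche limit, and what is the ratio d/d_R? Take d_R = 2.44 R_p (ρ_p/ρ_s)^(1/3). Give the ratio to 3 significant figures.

inside; d/d_R ≈ 0.414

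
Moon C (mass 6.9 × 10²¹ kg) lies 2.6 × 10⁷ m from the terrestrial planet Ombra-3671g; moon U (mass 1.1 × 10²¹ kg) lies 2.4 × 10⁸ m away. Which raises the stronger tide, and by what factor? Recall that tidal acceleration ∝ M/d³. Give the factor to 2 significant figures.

Moon C, by a factor of ≈ 4900

Tidal stretch scales as M/d³; compute that for each body.
Moon C: (6.9 × 10²¹) / (2.6 × 10⁷)³ = 3.926 × 10⁻¹
Moon U: (1.1 × 10²¹) / (2.4 × 10⁸)³ = 7.957 × 10⁻⁵
Ratio (larger/smaller) = 4900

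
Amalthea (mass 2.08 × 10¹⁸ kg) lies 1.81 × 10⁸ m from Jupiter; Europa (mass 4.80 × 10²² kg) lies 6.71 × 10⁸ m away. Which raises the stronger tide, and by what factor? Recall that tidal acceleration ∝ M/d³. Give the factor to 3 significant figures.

Compare M/d³ for the two perturbers:
Amalthea: (2.08 × 10¹⁸) / (1.81 × 10⁸)³ = 3.508 × 10⁻⁷
Europa: (4.80 × 10²²) / (6.71 × 10⁸)³ = 1.589 × 10⁻⁴
Ratio (larger/smaller) = 453

Europa, by a factor of ≈ 453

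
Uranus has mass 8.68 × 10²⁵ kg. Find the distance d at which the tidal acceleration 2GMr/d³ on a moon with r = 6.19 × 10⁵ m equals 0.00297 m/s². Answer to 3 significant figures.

1.34 × 10⁸ m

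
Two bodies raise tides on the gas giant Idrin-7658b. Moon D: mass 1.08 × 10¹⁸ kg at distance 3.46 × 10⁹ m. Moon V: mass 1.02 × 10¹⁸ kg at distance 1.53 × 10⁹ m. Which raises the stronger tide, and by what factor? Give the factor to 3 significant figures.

Moon V, by a factor of ≈ 10.9

Compare M/d³ for the two perturbers:
Moon D: (1.08 × 10¹⁸) / (3.46 × 10⁹)³ = 2.607 × 10⁻¹¹
Moon V: (1.02 × 10¹⁸) / (1.53 × 10⁹)³ = 2.848 × 10⁻¹⁰
Ratio (larger/smaller) = 10.9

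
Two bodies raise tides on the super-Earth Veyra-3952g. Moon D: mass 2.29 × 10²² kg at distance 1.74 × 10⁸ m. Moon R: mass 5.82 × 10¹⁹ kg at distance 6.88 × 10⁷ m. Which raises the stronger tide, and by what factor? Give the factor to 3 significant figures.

Moon D, by a factor of ≈ 24.3

Compare M/d³ for the two perturbers:
Moon D: (2.29 × 10²²) / (1.74 × 10⁸)³ = 4.347 × 10⁻³
Moon R: (5.82 × 10¹⁹) / (6.88 × 10⁷)³ = 1.787 × 10⁻⁴
Ratio (larger/smaller) = 24.3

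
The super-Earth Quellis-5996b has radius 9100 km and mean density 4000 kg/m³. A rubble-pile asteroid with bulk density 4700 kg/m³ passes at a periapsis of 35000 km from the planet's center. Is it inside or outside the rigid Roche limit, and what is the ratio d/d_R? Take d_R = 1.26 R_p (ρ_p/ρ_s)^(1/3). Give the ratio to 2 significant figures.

d_R = 1.26 × (9100 km) × (4000/4700)^(1/3) = 10870 km
d/d_R = (35000) / (10870) = 3.2
Since d/d_R > 1, the body is outside the Roche limit.

outside; d/d_R ≈ 3.2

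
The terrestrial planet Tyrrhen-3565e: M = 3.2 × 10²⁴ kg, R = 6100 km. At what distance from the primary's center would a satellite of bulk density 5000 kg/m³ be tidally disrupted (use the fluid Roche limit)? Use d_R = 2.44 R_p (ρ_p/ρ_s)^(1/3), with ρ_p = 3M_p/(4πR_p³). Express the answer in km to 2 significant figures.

13000 km

ρ_p = 3M_p/(4πR_p³) = 3 × (3.2 × 10²⁴) / (4π × (6.1 × 10⁶ m)³) = 3400 kg/m³
d_R = 2.44 × 6100 km × (3400/5000)^(1/3)
    = 13000 km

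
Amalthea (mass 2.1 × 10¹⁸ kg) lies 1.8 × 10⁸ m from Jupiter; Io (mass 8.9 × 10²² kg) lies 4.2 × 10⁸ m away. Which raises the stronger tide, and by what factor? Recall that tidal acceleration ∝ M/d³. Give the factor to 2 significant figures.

Io, by a factor of ≈ 3300

Compare M/d³ for the two perturbers:
Amalthea: (2.1 × 10¹⁸) / (1.8 × 10⁸)³ = 3.601 × 10⁻⁷
Io: (8.9 × 10²²) / (4.2 × 10⁸)³ = 1.201 × 10⁻³
Ratio (larger/smaller) = 3300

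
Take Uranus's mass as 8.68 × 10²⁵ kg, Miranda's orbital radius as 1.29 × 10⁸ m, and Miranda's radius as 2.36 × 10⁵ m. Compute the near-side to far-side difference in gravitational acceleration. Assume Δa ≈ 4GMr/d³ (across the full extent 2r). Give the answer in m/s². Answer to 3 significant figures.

2.55 × 10⁻³ m/s²

a_tidal = 4GMr/d³
        = 4 × (6.674 × 10⁻¹¹) × (8.68 × 10²⁵) × (2.36 × 10⁵) / (1.29 × 10⁸)³
        = 2.55 × 10⁻³ m/s²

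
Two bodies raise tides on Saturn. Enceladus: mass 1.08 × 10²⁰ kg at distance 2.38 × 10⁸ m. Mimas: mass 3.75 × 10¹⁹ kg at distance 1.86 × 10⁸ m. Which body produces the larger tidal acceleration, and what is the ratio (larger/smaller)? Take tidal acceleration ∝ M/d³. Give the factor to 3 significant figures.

Enceladus, by a factor of ≈ 1.37

Tidal acceleration ∝ M/d³, so compare M/d³ for each.
Enceladus: (1.08 × 10²⁰) / (2.38 × 10⁸)³ = 8.011 × 10⁻⁶
Mimas: (3.75 × 10¹⁹) / (1.86 × 10⁸)³ = 5.828 × 10⁻⁶
Ratio (larger/smaller) = 1.37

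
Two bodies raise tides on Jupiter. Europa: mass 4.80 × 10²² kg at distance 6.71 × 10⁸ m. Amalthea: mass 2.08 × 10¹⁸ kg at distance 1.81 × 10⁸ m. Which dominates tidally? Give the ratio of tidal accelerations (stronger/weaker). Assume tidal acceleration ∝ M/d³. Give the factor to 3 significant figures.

Tidal stretch scales as M/d³; compute that for each body.
Europa: (4.80 × 10²²) / (6.71 × 10⁸)³ = 1.589 × 10⁻⁴
Amalthea: (2.08 × 10¹⁸) / (1.81 × 10⁸)³ = 3.508 × 10⁻⁷
Ratio (larger/smaller) = 453

Europa, by a factor of ≈ 453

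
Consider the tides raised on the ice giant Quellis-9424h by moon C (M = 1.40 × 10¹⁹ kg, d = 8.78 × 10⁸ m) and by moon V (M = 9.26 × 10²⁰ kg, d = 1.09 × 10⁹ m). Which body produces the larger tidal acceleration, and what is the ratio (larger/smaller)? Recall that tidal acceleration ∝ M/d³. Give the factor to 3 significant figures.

Moon V, by a factor of ≈ 34.6

Tidal stretch scales as M/d³; compute that for each body.
Moon C: (1.40 × 10¹⁹) / (8.78 × 10⁸)³ = 2.068 × 10⁻⁸
Moon V: (9.26 × 10²⁰) / (1.09 × 10⁹)³ = 7.150 × 10⁻⁷
Ratio (larger/smaller) = 34.6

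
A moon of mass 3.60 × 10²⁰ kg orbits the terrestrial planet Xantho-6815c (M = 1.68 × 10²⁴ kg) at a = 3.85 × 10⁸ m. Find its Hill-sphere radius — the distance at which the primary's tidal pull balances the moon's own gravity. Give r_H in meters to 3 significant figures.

1.60 × 10⁷ m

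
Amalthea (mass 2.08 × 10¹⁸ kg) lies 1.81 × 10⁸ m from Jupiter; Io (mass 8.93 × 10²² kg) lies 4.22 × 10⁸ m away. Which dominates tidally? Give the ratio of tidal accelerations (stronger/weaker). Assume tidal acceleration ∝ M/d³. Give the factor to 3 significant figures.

The tide-raising term goes as M/d³ (the gradient of a 1/d² field).
Amalthea: (2.08 × 10¹⁸) / (1.81 × 10⁸)³ = 3.508 × 10⁻⁷
Io: (8.93 × 10²²) / (4.22 × 10⁸)³ = 1.188 × 10⁻³
Ratio (larger/smaller) = 3390

Io, by a factor of ≈ 3390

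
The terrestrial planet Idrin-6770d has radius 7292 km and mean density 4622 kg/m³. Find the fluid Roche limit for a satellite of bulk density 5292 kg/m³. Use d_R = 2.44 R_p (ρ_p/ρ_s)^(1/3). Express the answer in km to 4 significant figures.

d_R = 2.44 × 7292 km × (4622/5292)^(1/3)
    = 17010 km

17010 km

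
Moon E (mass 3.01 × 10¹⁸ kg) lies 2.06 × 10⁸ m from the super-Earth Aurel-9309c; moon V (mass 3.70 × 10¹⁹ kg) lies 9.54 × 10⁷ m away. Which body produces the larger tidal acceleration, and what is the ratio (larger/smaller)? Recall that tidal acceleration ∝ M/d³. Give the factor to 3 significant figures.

Moon V, by a factor of ≈ 124

The tide-raising term goes as M/d³ (the gradient of a 1/d² field).
Moon E: (3.01 × 10¹⁸) / (2.06 × 10⁸)³ = 3.443 × 10⁻⁷
Moon V: (3.70 × 10¹⁹) / (9.54 × 10⁷)³ = 4.261 × 10⁻⁵
Ratio (larger/smaller) = 124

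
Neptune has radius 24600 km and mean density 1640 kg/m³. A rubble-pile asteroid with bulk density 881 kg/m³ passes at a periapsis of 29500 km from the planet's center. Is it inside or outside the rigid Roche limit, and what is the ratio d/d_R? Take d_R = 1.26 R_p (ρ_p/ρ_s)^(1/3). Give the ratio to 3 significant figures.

inside; d/d_R ≈ 0.774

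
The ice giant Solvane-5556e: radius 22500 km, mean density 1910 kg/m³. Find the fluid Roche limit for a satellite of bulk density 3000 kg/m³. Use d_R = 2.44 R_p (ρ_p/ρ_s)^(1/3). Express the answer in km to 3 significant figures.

47200 km

d_R = 2.44 × 22500 km × (1910/3000)^(1/3)
    = 47200 km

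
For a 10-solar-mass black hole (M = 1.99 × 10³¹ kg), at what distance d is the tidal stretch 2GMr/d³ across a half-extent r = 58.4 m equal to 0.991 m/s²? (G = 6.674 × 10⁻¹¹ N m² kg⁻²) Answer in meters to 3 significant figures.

2GMr/d³ = a_tidal  ⇒  d = (2GMr / a_tidal)^(1/3)
d = (2 × 6.674×10⁻¹¹ × (1.99 × 10³¹) × (58.4) / (0.991))^(1/3)
  = 5.39 × 10⁷ m

5.39 × 10⁷ m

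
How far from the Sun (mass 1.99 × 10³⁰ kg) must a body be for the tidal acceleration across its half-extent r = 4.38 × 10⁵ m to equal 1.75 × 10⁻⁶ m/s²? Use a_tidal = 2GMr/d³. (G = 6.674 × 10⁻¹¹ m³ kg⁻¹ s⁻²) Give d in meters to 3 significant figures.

2GMr/d³ = a_tidal  ⇒  d = (2GMr / a_tidal)^(1/3)
d = (2 × 6.674×10⁻¹¹ × (1.99 × 10³⁰) × (4.38 × 10⁵) / (1.75 × 10⁻⁶))^(1/3)
  = 4.05 × 10¹⁰ m

4.05 × 10¹⁰ m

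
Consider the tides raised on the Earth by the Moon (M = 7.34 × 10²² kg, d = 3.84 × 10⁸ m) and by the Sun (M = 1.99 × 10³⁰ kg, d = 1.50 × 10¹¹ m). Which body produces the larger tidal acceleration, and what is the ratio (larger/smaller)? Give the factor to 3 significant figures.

The Moon, by a factor of ≈ 2.20

The tide-raising term goes as M/d³ (the gradient of a 1/d² field).
The Moon: (7.34 × 10²²) / (3.84 × 10⁸)³ = 1.296 × 10⁻³
The Sun: (1.99 × 10³⁰) / (1.50 × 10¹¹)³ = 5.896 × 10⁻⁴
Ratio (larger/smaller) = 2.20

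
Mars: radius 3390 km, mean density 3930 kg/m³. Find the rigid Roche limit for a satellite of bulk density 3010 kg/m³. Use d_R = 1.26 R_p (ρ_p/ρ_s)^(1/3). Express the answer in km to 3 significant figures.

d_R = 1.26 × 3390 km × (3930/3010)^(1/3)
    = 4670 km

4670 km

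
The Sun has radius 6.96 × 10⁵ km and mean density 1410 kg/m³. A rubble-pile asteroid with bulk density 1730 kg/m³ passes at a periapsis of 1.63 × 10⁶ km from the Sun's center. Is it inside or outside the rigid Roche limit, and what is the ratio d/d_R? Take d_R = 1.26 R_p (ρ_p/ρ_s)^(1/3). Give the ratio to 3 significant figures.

outside; d/d_R ≈ 1.99

d_R = 1.26 × (6.96 × 10⁵ km) × (1410/1730)^(1/3) = 8.192 × 10⁵ km
d/d_R = (1.63 × 10⁶) / (8.192 × 10⁵) = 1.99
Since d/d_R > 1, the body is outside the Roche limit.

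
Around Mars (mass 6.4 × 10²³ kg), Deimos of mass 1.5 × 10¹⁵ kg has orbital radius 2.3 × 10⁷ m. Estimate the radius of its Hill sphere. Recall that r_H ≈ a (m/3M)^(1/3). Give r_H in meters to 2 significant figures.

2.1 × 10⁴ m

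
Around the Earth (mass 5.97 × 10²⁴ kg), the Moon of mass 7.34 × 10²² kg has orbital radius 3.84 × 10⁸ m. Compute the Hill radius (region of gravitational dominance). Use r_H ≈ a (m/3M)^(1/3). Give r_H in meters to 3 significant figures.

6.15 × 10⁷ m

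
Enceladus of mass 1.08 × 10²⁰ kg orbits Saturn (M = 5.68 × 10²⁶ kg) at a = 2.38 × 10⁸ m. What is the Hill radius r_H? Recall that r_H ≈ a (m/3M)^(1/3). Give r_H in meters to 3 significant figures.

r_H ≈ a (m/3M)^(1/3)
    = (2.38 × 10⁸) × (1.08 × 10²⁰ / (3 × 5.68 × 10²⁶))^(1/3)
    = 9.49 × 10⁵ m

9.49 × 10⁵ m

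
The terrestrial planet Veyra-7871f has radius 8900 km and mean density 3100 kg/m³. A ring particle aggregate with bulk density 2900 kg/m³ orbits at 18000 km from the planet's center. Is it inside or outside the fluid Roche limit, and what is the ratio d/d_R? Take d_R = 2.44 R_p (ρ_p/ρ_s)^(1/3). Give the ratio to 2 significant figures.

d_R = 2.44 × (8900 km) × (3100/2900)^(1/3) = 22200 km
d/d_R = (18000) / (22200) = 0.81
Since d/d_R < 1, the body is inside the Roche limit.

inside; d/d_R ≈ 0.81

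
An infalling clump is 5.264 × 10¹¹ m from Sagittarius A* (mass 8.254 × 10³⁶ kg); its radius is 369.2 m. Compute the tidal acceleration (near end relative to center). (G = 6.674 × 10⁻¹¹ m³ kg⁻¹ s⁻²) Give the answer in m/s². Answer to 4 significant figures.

Δa = 2GMr/d³
   = 2 × (6.674 × 10⁻¹¹) × (8.254 × 10³⁶) × (369.2) / (5.264 × 10¹¹)³
   = 2.789 × 10⁻⁶ m/s²

2.789 × 10⁻⁶ m/s²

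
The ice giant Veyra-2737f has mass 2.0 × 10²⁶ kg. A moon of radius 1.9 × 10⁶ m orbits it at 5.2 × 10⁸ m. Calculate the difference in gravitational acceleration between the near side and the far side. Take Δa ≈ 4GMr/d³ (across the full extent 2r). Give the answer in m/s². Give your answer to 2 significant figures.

Δa = 4GMr/d³
   = 4 × (6.674 × 10⁻¹¹) × (2.0 × 10²⁶) × (1.9 × 10⁶) / (5.2 × 10⁸)³
   = 7.2 × 10⁻⁴ m/s²

7.2 × 10⁻⁴ m/s²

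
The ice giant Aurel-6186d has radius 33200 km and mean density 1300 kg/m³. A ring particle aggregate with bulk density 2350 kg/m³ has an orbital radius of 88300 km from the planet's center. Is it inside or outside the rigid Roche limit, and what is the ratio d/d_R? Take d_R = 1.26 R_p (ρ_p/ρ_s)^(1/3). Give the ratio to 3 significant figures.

d_R = 1.26 × (33200 km) × (1300/2350)^(1/3) = 34340 km
d/d_R = (88300) / (34340) = 2.57
Since d/d_R > 1, the body is outside the Roche limit.

outside; d/d_R ≈ 2.57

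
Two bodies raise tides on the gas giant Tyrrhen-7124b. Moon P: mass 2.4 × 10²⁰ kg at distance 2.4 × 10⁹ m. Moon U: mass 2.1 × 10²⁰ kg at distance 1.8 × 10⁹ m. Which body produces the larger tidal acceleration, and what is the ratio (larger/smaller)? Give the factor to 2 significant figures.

Moon U, by a factor of ≈ 2.1

The tide-raising term goes as M/d³ (the gradient of a 1/d² field).
Moon P: (2.4 × 10²⁰) / (2.4 × 10⁹)³ = 1.736 × 10⁻⁸
Moon U: (2.1 × 10²⁰) / (1.8 × 10⁹)³ = 3.601 × 10⁻⁸
Ratio (larger/smaller) = 2.1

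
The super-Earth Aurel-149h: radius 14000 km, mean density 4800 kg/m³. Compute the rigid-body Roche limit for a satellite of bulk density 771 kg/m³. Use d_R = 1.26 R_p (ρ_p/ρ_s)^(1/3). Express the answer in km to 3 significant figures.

32500 km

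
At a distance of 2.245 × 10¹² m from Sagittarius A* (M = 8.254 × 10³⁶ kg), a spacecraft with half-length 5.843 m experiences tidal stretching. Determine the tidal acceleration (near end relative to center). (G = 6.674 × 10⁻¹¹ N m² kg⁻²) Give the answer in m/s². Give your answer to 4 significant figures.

Differencing GM/(d−r)² and GM/d² to first order in r/d gives 2GMr/d³.
Δg = 2GMr/d³
   = 2 × (6.674 × 10⁻¹¹) × (8.254 × 10³⁶) × (5.843) / (2.245 × 10¹²)³
   = 5.689 × 10⁻¹⁰ m/s²

5.689 × 10⁻¹⁰ m/s²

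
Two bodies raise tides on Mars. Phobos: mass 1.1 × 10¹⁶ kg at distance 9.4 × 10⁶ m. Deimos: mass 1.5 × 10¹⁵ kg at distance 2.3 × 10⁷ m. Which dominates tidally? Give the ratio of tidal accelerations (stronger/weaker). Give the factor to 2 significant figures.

Tidal stretch scales as M/d³; compute that for each body.
Phobos: (1.1 × 10¹⁶) / (9.4 × 10⁶)³ = 1.324 × 10⁻⁵
Deimos: (1.5 × 10¹⁵) / (2.3 × 10⁷)³ = 1.233 × 10⁻⁷
Ratio (larger/smaller) = 110

Phobos, by a factor of ≈ 110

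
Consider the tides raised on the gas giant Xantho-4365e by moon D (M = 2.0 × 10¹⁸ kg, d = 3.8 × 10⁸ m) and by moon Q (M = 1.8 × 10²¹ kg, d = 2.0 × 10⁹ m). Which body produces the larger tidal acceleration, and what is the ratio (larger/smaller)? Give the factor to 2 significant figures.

Moon Q, by a factor of ≈ 6.2

Tidal stretch scales as M/d³; compute that for each body.
Moon D: (2.0 × 10¹⁸) / (3.8 × 10⁸)³ = 3.645 × 10⁻⁸
Moon Q: (1.8 × 10²¹) / (2.0 × 10⁹)³ = 2.250 × 10⁻⁷
Ratio (larger/smaller) = 6.2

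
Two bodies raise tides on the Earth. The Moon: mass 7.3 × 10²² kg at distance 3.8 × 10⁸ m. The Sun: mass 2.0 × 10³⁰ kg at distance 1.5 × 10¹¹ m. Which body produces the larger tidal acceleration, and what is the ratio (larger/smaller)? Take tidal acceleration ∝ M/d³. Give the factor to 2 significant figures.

The Moon, by a factor of ≈ 2.2

Compare M/d³ for the two perturbers:
The Moon: (7.3 × 10²²) / (3.8 × 10⁸)³ = 1.330 × 10⁻³
The Sun: (2.0 × 10³⁰) / (1.5 × 10¹¹)³ = 5.926 × 10⁻⁴
Ratio (larger/smaller) = 2.2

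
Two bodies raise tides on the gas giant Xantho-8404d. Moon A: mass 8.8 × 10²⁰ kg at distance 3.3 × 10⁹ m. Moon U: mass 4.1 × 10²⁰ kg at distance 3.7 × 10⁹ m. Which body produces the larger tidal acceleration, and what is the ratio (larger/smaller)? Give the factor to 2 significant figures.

Moon A, by a factor of ≈ 3.0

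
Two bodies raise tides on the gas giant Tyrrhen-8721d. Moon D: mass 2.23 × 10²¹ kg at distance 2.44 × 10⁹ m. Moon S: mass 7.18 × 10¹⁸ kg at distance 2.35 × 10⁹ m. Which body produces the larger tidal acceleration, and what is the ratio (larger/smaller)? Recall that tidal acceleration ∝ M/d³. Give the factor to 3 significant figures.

Moon D, by a factor of ≈ 277

Tidal stretch scales as M/d³; compute that for each body.
Moon D: (2.23 × 10²¹) / (2.44 × 10⁹)³ = 1.535 × 10⁻⁷
Moon S: (7.18 × 10¹⁸) / (2.35 × 10⁹)³ = 5.532 × 10⁻¹⁰
Ratio (larger/smaller) = 277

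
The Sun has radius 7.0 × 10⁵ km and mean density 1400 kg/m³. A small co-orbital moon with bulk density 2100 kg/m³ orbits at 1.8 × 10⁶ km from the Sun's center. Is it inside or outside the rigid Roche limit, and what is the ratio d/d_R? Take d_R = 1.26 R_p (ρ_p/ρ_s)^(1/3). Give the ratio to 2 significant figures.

outside; d/d_R ≈ 2.3

d_R = 1.26 × (7.0 × 10⁵ km) × (1400/2100)^(1/3) = 7.705 × 10⁵ km
d/d_R = (1.8 × 10⁶) / (7.705 × 10⁵) = 2.3
Since d/d_R > 1, the body is outside the Roche limit.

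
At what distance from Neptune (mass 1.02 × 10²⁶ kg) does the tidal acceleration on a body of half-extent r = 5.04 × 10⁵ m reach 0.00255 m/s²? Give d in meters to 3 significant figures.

2GMr/d³ = a_tidal  ⇒  d = (2GMr / a_tidal)^(1/3)
d = (2 × 6.674×10⁻¹¹ × (1.02 × 10²⁶) × (5.04 × 10⁵) / (0.00255))^(1/3)
  = 1.39 × 10⁸ m

1.39 × 10⁸ m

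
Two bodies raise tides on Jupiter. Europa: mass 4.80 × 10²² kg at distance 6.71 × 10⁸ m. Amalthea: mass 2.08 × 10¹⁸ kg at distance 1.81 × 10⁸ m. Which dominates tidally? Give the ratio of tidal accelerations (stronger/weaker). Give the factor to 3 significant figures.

Europa, by a factor of ≈ 453

Tidal stretch scales as M/d³; compute that for each body.
Europa: (4.80 × 10²²) / (6.71 × 10⁸)³ = 1.589 × 10⁻⁴
Amalthea: (2.08 × 10¹⁸) / (1.81 × 10⁸)³ = 3.508 × 10⁻⁷
Ratio (larger/smaller) = 453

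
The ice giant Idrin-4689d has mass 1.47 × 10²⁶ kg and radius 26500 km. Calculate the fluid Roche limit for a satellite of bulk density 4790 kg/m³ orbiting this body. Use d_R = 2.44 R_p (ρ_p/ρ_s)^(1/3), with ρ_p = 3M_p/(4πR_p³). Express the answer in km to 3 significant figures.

ρ_p = 3M_p/(4πR_p³) = 3 × (1.47 × 10²⁶) / (4π × (2.65 × 10⁷ m)³) = 1890 kg/m³
d_R = 2.44 × 26500 km × (1890/4790)^(1/3)
    = 47400 km

47400 km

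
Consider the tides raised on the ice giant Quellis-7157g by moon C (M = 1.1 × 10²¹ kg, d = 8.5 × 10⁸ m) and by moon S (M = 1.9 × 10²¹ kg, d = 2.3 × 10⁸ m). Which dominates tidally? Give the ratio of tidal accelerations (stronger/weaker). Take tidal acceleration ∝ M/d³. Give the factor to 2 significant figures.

The tide-raising term goes as M/d³ (the gradient of a 1/d² field).
Moon C: (1.1 × 10²¹) / (8.5 × 10⁸)³ = 1.791 × 10⁻⁶
Moon S: (1.9 × 10²¹) / (2.3 × 10⁸)³ = 1.562 × 10⁻⁴
Ratio (larger/smaller) = 87

Moon S, by a factor of ≈ 87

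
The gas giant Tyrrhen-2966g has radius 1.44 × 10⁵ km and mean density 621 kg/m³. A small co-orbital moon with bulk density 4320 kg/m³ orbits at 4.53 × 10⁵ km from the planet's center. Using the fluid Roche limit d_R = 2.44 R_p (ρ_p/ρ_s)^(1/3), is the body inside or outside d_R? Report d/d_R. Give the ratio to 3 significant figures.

outside; d/d_R ≈ 2.46

d_R = 2.44 × (1.44 × 10⁵ km) × (621/4320)^(1/3) = 1.841 × 10⁵ km
d/d_R = (4.53 × 10⁵) / (1.841 × 10⁵) = 2.46
Since d/d_R > 1, the body is outside the Roche limit.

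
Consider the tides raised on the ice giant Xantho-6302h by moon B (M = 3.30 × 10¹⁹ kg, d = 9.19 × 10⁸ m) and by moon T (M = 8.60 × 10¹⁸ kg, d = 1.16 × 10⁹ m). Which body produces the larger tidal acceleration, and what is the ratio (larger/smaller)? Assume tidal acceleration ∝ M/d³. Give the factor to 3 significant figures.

Moon B, by a factor of ≈ 7.72

Tidal acceleration ∝ M/d³, so compare M/d³ for each.
Moon B: (3.30 × 10¹⁹) / (9.19 × 10⁸)³ = 4.252 × 10⁻⁸
Moon T: (8.60 × 10¹⁸) / (1.16 × 10⁹)³ = 5.510 × 10⁻⁹
Ratio (larger/smaller) = 7.72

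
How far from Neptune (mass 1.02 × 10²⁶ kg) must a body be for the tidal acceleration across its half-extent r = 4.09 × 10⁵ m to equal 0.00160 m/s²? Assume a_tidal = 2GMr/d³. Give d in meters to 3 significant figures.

1.52 × 10⁸ m

2GMr/d³ = a_tidal  ⇒  d = (2GMr / a_tidal)^(1/3)
d = (2 × 6.674×10⁻¹¹ × (1.02 × 10²⁶) × (4.09 × 10⁵) / (0.00160))^(1/3)
  = 1.52 × 10⁸ m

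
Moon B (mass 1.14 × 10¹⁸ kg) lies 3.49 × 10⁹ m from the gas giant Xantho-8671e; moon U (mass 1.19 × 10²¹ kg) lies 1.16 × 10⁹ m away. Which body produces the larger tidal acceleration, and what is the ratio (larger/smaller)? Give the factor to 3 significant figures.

Tidal stretch scales as M/d³; compute that for each body.
Moon B: (1.14 × 10¹⁸) / (3.49 × 10⁹)³ = 2.682 × 10⁻¹¹
Moon U: (1.19 × 10²¹) / (1.16 × 10⁹)³ = 7.624 × 10⁻⁷
Ratio (larger/smaller) = 28400

Moon U, by a factor of ≈ 28400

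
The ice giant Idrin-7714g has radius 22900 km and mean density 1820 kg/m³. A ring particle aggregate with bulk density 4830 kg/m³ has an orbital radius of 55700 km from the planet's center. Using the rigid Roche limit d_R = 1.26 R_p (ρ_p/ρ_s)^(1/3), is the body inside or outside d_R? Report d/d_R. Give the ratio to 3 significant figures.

outside; d/d_R ≈ 2.67

d_R = 1.26 × (22900 km) × (1820/4830)^(1/3) = 20840 km
d/d_R = (55700) / (20840) = 2.67
Since d/d_R > 1, the body is outside the Roche limit.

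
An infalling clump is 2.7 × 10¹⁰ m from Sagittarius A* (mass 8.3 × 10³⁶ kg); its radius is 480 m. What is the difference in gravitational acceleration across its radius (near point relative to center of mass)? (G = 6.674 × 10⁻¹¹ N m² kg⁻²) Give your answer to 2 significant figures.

Differencing GM/(d−r)² and GM/d² to first order in r/d gives 2GMr/d³.
Δa = 2GMr/d³
   = 2 × (6.674 × 10⁻¹¹) × (8.3 × 10³⁶) × (480) / (2.7 × 10¹⁰)³
   = 2.7 × 10⁻² m/s²

2.7 × 10⁻² m/s²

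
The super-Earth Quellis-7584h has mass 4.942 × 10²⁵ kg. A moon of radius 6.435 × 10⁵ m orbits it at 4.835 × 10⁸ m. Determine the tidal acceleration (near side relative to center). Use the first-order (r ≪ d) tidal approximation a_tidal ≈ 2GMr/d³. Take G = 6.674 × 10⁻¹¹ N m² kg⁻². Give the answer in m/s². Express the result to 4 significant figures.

3.756 × 10⁻⁵ m/s²

Since r ≪ d, expand the inverse-square field across one radius to get the leading 2GMr/d³ term.
Δa = 2GMr/d³
   = 2 × (6.674 × 10⁻¹¹) × (4.942 × 10²⁵) × (6.435 × 10⁵) / (4.835 × 10⁸)³
   = 3.756 × 10⁻⁵ m/s²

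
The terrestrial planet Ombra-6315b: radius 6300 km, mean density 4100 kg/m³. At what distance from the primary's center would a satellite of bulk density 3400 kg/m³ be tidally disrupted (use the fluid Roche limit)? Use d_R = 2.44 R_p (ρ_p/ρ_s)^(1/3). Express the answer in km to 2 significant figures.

d_R = 2.44 × 6300 km × (4100/3400)^(1/3)
    = 16000 km

16000 km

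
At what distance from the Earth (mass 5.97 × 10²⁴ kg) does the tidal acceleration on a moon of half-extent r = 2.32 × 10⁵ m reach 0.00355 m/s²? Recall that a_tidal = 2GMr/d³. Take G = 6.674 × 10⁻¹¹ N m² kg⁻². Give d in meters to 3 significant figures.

2GMr/d³ = a_tidal  ⇒  d = (2GMr / a_tidal)^(1/3)
d = (2 × 6.674×10⁻¹¹ × (5.97 × 10²⁴) × (2.32 × 10⁵) / (0.00355))^(1/3)
  = 3.73 × 10⁷ m

3.73 × 10⁷ m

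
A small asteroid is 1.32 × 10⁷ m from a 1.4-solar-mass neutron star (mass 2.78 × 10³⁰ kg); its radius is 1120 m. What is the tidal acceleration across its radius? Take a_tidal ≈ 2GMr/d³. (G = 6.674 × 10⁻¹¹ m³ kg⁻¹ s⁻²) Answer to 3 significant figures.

1.81 × 10² m/s²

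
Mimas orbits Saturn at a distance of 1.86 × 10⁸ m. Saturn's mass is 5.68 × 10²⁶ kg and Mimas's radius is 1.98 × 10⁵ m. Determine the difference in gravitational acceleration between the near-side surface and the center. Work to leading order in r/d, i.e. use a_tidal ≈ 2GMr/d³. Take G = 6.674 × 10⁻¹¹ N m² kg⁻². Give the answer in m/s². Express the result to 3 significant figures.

2.33 × 10⁻³ m/s²

Since r ≪ d, expand the inverse-square field across one radius to get the leading 2GMr/d³ term.
Δa = 2GMr/d³
   = 2 × (6.674 × 10⁻¹¹) × (5.68 × 10²⁶) × (1.98 × 10⁵) / (1.86 × 10⁸)³
   = 2.33 × 10⁻³ m/s²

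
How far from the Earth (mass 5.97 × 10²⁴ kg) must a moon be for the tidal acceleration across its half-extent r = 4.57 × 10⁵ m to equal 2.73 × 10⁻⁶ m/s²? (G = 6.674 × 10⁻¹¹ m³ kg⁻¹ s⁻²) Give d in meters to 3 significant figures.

5.11 × 10⁸ m

2GMr/d³ = a_tidal  ⇒  d = (2GMr / a_tidal)^(1/3)
d = (2 × 6.674×10⁻¹¹ × (5.97 × 10²⁴) × (4.57 × 10⁵) / (2.73 × 10⁻⁶))^(1/3)
  = 5.11 × 10⁸ m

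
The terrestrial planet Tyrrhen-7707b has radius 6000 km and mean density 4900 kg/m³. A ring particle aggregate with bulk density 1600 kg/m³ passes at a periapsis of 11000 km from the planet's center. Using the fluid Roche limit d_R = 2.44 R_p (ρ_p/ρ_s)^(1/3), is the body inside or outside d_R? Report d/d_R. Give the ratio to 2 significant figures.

d_R = 2.44 × (6000 km) × (4900/1600)^(1/3) = 21260 km
d/d_R = (11000) / (21260) = 0.52
Since d/d_R < 1, the body is inside the Roche limit.

inside; d/d_R ≈ 0.52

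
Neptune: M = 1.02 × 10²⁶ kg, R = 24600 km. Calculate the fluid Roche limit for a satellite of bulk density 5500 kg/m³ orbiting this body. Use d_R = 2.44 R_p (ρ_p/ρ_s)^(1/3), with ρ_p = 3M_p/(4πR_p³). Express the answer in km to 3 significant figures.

ρ_p = 3M_p/(4πR_p³) = 3 × (1.02 × 10²⁶) / (4π × (2.46 × 10⁷ m)³) = 1640 kg/m³
d_R = 2.44 × 24600 km × (1640/5500)^(1/3)
    = 40100 km

40100 km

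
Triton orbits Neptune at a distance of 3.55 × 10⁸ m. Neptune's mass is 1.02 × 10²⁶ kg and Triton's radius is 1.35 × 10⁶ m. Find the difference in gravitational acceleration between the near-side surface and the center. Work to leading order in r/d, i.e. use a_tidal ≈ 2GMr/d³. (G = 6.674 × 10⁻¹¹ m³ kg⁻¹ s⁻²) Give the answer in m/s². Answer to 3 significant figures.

The tidal stretch is the gradient of GM/d² times the body's extent r, hence the 1/d³ dependence.
a_tidal = 2GMr/d³
        = 2 × (6.674 × 10⁻¹¹) × (1.02 × 10²⁶) × (1.35 × 10⁶) / (3.55 × 10⁸)³
        = 4.11 × 10⁻⁴ m/s²

4.11 × 10⁻⁴ m/s²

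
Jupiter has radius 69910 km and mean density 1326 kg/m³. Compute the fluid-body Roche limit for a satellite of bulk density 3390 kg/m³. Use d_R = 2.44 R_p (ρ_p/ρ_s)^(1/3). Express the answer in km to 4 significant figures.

1.248 × 10⁵ km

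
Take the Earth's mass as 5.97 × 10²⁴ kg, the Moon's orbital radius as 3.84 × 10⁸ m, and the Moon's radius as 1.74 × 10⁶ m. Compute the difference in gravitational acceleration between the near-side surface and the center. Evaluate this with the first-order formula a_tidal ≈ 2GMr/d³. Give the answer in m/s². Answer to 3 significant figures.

2.45 × 10⁻⁵ m/s²

Δa = 2GMr/d³
   = 2 × (6.674 × 10⁻¹¹) × (5.97 × 10²⁴) × (1.74 × 10⁶) / (3.84 × 10⁸)³
   = 2.45 × 10⁻⁵ m/s²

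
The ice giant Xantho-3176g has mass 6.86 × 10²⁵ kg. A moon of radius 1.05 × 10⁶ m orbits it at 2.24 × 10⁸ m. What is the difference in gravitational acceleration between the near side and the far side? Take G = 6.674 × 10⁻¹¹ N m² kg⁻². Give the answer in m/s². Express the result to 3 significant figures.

1.71 × 10⁻³ m/s²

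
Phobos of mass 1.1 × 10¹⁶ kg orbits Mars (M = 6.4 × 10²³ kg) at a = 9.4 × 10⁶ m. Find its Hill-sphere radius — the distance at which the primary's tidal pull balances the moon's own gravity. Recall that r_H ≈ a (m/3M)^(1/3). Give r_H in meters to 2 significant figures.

1.7 × 10⁴ m

r_H ≈ a (m/3M)^(1/3)
    = (9.4 × 10⁶) × (1.1 × 10¹⁶ / (3 × 6.4 × 10²³))^(1/3)
    = 1.7 × 10⁴ m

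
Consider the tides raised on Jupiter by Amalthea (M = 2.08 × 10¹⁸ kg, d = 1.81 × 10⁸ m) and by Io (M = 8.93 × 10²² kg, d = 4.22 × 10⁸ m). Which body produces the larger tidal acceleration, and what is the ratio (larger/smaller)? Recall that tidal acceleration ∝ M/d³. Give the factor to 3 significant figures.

Tidal stretch scales as M/d³; compute that for each body.
Amalthea: (2.08 × 10¹⁸) / (1.81 × 10⁸)³ = 3.508 × 10⁻⁷
Io: (8.93 × 10²²) / (4.22 × 10⁸)³ = 1.188 × 10⁻³
Ratio (larger/smaller) = 3390

Io, by a factor of ≈ 3390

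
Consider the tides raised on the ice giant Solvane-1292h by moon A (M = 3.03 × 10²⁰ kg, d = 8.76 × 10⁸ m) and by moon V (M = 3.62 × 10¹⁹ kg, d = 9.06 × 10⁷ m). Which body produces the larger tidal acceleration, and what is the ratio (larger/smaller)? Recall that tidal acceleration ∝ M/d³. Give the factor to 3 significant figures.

Tidal acceleration ∝ M/d³, so compare M/d³ for each.
Moon A: (3.03 × 10²⁰) / (8.76 × 10⁸)³ = 4.507 × 10⁻⁷
Moon V: (3.62 × 10¹⁹) / (9.06 × 10⁷)³ = 4.868 × 10⁻⁵
Ratio (larger/smaller) = 108

Moon V, by a factor of ≈ 108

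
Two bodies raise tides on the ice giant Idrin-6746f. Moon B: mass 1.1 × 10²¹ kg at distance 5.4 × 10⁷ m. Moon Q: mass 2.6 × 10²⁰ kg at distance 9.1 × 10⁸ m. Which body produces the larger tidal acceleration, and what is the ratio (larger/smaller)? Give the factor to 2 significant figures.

Moon B, by a factor of ≈ 20000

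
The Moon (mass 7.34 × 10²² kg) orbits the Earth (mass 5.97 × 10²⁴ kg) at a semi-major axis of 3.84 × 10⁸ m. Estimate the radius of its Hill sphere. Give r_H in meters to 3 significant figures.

r_H ≈ a (m/3M)^(1/3)
    = (3.84 × 10⁸) × (7.34 × 10²² / (3 × 5.97 × 10²⁴))^(1/3)
    = 6.15 × 10⁷ m

6.15 × 10⁷ m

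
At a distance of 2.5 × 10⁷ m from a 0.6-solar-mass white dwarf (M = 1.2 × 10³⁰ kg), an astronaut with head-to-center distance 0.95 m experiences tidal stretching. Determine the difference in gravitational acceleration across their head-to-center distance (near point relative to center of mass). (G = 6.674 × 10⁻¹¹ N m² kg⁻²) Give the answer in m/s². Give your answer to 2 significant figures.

9.7 × 10⁻³ m/s²

Δg = 2GMr/d³
   = 2 × (6.674 × 10⁻¹¹) × (1.2 × 10³⁰) × (0.95) / (2.5 × 10⁷)³
   = 9.7 × 10⁻³ m/s²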